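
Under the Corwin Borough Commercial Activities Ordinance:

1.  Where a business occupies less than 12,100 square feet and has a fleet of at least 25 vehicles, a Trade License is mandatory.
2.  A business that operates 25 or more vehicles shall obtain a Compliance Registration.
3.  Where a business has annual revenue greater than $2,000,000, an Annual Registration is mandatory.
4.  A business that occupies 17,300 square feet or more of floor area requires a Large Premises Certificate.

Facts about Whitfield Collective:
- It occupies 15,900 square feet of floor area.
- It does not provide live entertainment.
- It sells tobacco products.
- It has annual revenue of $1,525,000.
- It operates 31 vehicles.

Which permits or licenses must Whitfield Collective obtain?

1. floor area 15,900 square feet ≥ 12,100 square feet; vehicles 31 ≥ 25 → Trade License not required.
2. vehicles 31 ≥ 25 → Compliance Registration required.
3. revenue $1,525,000 ≤ $2,000,000 → Annual Registration not required.
4. floor area 15,900 square feet < 17,300 square feet → Large Premises Certificate not required.

Compliance Registration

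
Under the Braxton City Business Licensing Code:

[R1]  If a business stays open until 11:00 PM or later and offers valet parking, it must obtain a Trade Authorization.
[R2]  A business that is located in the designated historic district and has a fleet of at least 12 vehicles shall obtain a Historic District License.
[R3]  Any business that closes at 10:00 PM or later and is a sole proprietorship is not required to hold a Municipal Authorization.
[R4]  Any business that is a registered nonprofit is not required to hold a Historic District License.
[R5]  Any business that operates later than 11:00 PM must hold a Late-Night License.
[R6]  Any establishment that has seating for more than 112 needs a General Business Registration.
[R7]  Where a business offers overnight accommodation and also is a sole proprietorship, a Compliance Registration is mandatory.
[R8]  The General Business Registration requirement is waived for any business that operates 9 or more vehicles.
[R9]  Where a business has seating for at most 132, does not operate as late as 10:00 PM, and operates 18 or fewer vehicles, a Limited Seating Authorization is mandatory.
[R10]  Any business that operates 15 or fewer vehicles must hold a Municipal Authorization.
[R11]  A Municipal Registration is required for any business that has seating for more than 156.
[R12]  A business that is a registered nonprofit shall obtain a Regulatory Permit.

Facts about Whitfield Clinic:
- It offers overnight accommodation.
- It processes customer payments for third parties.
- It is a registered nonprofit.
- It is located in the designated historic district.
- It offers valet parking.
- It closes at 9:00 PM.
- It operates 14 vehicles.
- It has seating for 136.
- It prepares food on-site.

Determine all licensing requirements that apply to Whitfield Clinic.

[R1] closes 9:00 PM, at/before 11:00 PM; offers valet parking → Trade Authorization not required.
[R2] is located in the designated historic district; vehicles 14 ≥ 12 → Historic District License required.
[R3] closes 9:00 PM, at/before 10:00 PM; is a registered nonprofit (not: is a sole proprietorship) → Municipal Authorization exemption does not apply.
[R4] is a registered nonprofit → exempt from Historic District License.
[R5] closes 9:00 PM, at/before 11:00 PM → Late-Night License not required.
[R6] seating 136 > 112 → General Business Registration required.
[R7] offers overnight accommodation; is a registered nonprofit (not: is a sole proprietorship) → Compliance Registration not required.
[R8] vehicles 14 ≥ 9 → exempt from General Business Registration.
[R9] seating 136 > 132; closes 9:00 PM, at/before 10:00 PM; vehicles 14 ≤ 18 → Limited Seating Authorization not required.
[R10] vehicles 14 ≤ 15 → Municipal Authorization required.
[R11] seating 136 ≤ 156 → Municipal Registration not required.
[R12] is a registered nonprofit → Regulatory Permit required.

Municipal Authorization, Regulatory Permit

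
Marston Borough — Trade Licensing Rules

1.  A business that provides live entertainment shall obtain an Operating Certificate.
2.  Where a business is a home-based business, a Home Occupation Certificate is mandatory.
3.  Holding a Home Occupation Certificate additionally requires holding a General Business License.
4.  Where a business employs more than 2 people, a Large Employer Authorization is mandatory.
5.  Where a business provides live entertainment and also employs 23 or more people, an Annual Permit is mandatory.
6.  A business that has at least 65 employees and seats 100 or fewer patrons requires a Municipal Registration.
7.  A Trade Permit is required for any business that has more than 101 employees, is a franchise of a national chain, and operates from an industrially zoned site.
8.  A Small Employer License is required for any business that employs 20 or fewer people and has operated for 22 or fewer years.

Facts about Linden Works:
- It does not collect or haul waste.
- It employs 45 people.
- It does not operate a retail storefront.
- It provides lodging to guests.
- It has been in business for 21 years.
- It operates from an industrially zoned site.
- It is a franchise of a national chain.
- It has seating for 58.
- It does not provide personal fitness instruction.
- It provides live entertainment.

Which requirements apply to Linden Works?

1. provides live entertainment → Operating Certificate required.
2. operates from an industrially zoned site (not: is a home-based business) → Home Occupation Certificate not required.
3. Home Occupation Certificate is not required → no effect.
4. employees 45 > 2 → Large Employer Authorization required.
5. provides live entertainment; employees 45 ≥ 23 → Annual Permit required.
6. employees 45 < 65; seating 58 ≤ 100 → Municipal Registration not required.
7. employees 45 ≤ 101; is a franchise of a national chain; operates from an industrially zoned site → Trade Permit not required.
8. employees 45 > 20; years in business 21 ≤ 22 → Small Employer License not required.

Annual Permit, Large Employer Authorization, Operating Certificate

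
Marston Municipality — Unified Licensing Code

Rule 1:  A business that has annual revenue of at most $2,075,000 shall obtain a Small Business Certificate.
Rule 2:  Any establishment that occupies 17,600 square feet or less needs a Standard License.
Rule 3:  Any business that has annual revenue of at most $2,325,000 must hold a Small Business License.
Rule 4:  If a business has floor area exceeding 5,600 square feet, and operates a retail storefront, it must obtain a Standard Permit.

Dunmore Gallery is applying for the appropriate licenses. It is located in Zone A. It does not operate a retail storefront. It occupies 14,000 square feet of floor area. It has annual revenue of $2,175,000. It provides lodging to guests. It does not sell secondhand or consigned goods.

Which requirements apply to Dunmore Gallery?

Small Business License, Standard License

Rule 1: revenue $2,175,000 > $2,075,000 → Small Business Certificate not required.
Rule 2: floor area 14,000 square feet ≤ 17,600 square feet → Standard License required.
Rule 3: revenue $2,175,000 ≤ $2,325,000 → Small Business License required.
Rule 4: floor area 14,000 square feet > 5,600 square feet; does not operate a retail storefront → Standard Permit not required.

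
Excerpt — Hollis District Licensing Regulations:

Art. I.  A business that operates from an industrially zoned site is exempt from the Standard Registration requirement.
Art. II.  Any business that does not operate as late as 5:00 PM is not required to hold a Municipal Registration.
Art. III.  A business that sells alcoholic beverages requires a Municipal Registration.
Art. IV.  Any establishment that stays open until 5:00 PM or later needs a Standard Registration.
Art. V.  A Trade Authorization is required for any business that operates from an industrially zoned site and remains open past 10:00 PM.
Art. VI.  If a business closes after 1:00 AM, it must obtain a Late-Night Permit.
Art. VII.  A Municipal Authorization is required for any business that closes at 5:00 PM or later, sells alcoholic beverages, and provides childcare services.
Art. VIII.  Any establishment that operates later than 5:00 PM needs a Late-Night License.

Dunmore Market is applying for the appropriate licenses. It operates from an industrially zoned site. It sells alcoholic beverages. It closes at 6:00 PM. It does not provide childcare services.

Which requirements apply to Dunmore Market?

Late-Night License, Municipal Registration

Art. I. operates from an industrially zoned site → exempt from Standard Registration.
Art. II. closes 6:00 PM, after 5:00 PM → Municipal Registration exemption does not apply.
Art. III. sells alcoholic beverages → Municipal Registration required.
Art. IV. closes 6:00 PM, after 5:00 PM → Standard Registration required.
Art. V. operates from an industrially zoned site; closes 6:00 PM, at/before 10:00 PM → Trade Authorization not required.
Art. VI. closes 6:00 PM, at/before 1:00 AM → Late-Night Permit not required.
Art. VII. closes 6:00 PM, after 5:00 PM; sells alcoholic beverages; does not provide childcare services → Municipal Authorization not required.
Art. VIII. closes 6:00 PM, after 5:00 PM → Late-Night License required.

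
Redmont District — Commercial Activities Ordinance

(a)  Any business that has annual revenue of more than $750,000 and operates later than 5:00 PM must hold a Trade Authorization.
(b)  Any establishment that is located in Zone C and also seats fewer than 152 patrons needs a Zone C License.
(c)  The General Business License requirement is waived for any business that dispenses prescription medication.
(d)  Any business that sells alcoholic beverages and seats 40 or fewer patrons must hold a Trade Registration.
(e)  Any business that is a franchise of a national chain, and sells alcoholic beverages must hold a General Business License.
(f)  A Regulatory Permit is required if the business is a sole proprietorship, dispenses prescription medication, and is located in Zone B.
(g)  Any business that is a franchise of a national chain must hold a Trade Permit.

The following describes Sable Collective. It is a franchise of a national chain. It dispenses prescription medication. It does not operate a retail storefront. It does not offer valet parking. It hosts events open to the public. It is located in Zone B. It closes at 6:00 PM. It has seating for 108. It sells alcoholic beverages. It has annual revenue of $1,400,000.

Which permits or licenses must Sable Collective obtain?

(a) revenue $1,400,000 > $750,000; closes 6:00 PM, after 5:00 PM → Trade Authorization required.
(b) is located in Zone B (not: is located in Zone C); seating 108 < 152 → Zone C License not required.
(c) dispenses prescription medication → exempt from General Business License.
(d) sells alcoholic beverages; seating 108 > 40 → Trade Registration not required.
(e) is a franchise of a national chain; sells alcoholic beverages → General Business License required.
(f) is a franchise of a national chain (not: is a sole proprietorship); dispenses prescription medication; is located in Zone B → Regulatory Permit not required.
(g) is a franchise of a national chain → Trade Permit required.

Trade Authorization, Trade Permit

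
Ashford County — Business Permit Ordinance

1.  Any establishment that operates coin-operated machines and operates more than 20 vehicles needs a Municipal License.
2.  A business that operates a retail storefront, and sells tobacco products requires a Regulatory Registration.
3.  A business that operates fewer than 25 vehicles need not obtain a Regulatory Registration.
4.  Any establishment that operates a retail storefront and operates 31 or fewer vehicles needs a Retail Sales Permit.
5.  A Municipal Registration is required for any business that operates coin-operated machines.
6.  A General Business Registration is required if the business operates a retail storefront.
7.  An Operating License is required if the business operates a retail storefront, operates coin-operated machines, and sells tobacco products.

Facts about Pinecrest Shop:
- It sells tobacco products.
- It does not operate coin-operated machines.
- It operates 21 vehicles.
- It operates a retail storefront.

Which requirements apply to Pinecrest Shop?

1. does not operate coin-operated machines; vehicles 21 > 20 → Municipal License not required.
2. operates a retail storefront; sells tobacco products → Regulatory Registration required.
3. vehicles 21 < 25 → exempt from Regulatory Registration.
4. operates a retail storefront; vehicles 21 ≤ 31 → Retail Sales Permit required.
5. does not operate coin-operated machines → Municipal Registration not required.
6. operates a retail storefront → General Business Registration required.
7. operates a retail storefront; does not operate coin-operated machines; sells tobacco products → Operating License not required.

General Business Registration, Retail Sales Permit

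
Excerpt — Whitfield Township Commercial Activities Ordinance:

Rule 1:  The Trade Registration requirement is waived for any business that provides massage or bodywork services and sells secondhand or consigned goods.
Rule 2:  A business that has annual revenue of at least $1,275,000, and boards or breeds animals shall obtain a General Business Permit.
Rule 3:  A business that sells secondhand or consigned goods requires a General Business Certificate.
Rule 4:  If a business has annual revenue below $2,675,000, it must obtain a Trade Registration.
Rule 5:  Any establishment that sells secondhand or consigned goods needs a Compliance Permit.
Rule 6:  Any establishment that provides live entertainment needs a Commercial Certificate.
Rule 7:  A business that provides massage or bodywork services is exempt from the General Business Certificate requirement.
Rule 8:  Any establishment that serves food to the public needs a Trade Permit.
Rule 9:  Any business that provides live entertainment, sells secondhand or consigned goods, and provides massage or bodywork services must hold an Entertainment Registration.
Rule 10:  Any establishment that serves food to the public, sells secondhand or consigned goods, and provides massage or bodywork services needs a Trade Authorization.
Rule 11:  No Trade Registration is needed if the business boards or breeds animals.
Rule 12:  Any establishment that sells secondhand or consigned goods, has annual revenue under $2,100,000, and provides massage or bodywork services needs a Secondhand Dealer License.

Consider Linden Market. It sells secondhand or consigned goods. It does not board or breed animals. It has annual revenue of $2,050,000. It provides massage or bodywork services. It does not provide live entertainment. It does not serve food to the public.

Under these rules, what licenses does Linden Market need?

Rule 1: provides massage or bodywork services; sells secondhand or consigned goods → exempt from Trade Registration.
Rule 2: revenue $2,050,000 ≥ $1,275,000; does not board or breed animals → General Business Permit not required.
Rule 3: sells secondhand or consigned goods → General Business Certificate required.
Rule 4: revenue $2,050,000 < $2,675,000 → Trade Registration required.
Rule 5: sells secondhand or consigned goods → Compliance Permit required.
Rule 6: does not provide live entertainment → Commercial Certificate not required.
Rule 7: provides massage or bodywork services → exempt from General Business Certificate.
Rule 8: does not serve food to the public → Trade Permit not required.
Rule 9: does not provide live entertainment; sells secondhand or consigned goods; provides massage or bodywork services → Entertainment Registration not required.
Rule 10: does not serve food to the public; sells secondhand or consigned goods; provides massage or bodywork services → Trade Authorization not required.
Rule 11: does not board or breed animals → Trade Registration exemption does not apply.
Rule 12: sells secondhand or consigned goods; revenue $2,050,000 < $2,100,000; provides massage or bodywork services → Secondhand Dealer License required.

Compliance Permit, Secondhand Dealer License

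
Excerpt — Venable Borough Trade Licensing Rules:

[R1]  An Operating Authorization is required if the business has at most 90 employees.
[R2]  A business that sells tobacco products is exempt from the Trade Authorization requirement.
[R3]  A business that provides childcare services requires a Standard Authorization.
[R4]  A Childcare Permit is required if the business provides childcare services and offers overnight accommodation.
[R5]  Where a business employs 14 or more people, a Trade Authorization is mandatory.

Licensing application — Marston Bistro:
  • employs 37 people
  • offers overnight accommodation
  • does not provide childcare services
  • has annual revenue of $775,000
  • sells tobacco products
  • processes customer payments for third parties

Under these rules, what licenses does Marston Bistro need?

[R1] employees 37 ≤ 90 → Operating Authorization required.
[R2] sells tobacco products → exempt from Trade Authorization.
[R3] does not provide childcare services → Standard Authorization not required.
[R4] does not provide childcare services; offers overnight accommodation → Childcare Permit not required.
[R5] employees 37 ≥ 14 → Trade Authorization required.

Operating Authorization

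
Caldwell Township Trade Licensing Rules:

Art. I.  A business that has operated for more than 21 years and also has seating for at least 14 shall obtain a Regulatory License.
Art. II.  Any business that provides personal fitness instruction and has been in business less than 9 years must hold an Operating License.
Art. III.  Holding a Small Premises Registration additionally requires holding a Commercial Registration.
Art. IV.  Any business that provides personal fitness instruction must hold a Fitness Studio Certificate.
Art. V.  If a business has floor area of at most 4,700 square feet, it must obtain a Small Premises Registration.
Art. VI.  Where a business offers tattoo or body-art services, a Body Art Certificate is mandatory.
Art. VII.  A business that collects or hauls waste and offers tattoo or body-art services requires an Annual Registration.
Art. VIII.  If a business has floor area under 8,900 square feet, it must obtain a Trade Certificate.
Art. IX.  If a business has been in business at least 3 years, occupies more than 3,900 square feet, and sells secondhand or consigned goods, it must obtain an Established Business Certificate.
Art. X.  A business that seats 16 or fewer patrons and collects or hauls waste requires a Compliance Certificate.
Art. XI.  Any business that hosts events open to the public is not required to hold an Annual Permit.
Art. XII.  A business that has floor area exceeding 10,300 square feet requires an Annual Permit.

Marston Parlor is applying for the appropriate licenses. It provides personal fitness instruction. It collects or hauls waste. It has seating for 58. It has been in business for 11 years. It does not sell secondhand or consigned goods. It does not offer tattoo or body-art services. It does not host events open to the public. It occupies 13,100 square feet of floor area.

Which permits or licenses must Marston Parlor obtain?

Art. I. years in business 11 ≤ 21; seating 58 ≥ 14 → Regulatory License not required.
Art. II. provides personal fitness instruction; years in business 11 ≥ 9 → Operating License not required.
Art. III. Small Premises Registration is not required → no effect.
Art. IV. provides personal fitness instruction → Fitness Studio Certificate required.
Art. V. floor area 13,100 square feet > 4,700 square feet → Small Premises Registration not required.
Art. VI. does not offer tattoo or body-art services → Body Art Certificate not required.
Art. VII. collects or hauls waste; does not offer tattoo or body-art services → Annual Registration not required.
Art. VIII. floor area 13,100 square feet ≥ 8,900 square feet → Trade Certificate not required.
Art. IX. years in business 11 ≥ 3; floor area 13,100 square feet > 3,900 square feet; does not sell secondhand or consigned goods → Established Business Certificate not required.
Art. X. seating 58 > 16; collects or hauls waste → Compliance Certificate not required.
Art. XI. does not host events open to the public → Annual Permit exemption does not apply.
Art. XII. floor area 13,100 square feet > 10,300 square feet → Annual Permit required.

Annual Permit, Fitness Studio Certificate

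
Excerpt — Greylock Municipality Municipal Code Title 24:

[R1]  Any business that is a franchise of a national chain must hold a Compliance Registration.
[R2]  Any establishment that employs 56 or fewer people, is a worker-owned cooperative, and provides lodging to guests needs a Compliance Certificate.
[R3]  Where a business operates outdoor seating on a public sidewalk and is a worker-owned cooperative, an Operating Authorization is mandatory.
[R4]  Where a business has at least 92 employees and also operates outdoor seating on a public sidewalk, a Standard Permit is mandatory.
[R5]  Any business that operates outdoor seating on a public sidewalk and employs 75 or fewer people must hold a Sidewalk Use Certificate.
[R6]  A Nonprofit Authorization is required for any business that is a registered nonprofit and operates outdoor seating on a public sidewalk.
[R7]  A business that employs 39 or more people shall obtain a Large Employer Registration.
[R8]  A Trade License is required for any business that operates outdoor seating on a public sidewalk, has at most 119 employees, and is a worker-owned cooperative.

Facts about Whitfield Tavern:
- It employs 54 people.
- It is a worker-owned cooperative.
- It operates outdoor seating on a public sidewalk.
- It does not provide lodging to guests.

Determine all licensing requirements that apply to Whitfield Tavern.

[R1] is a worker-owned cooperative (not: is a franchise of a national chain) → Compliance Registration not required.
[R2] employees 54 ≤ 56; is a worker-owned cooperative; does not provide lodging to guests → Compliance Certificate not required.
[R3] operates outdoor seating on a public sidewalk; is a worker-owned cooperative → Operating Authorization required.
[R4] employees 54 < 92; operates outdoor seating on a public sidewalk → Standard Permit not required.
[R5] operates outdoor seating on a public sidewalk; employees 54 ≤ 75 → Sidewalk Use Certificate required.
[R6] is a worker-owned cooperative (not: is a registered nonprofit); operates outdoor seating on a public sidewalk → Nonprofit Authorization not required.
[R7] employees 54 ≥ 39 → Large Employer Registration required.
[R8] operates outdoor seating on a public sidewalk; employees 54 ≤ 119; is a worker-owned cooperative → Trade License required.

Large Employer Registration, Operating Authorization, Sidewalk Use Certificate, Trade License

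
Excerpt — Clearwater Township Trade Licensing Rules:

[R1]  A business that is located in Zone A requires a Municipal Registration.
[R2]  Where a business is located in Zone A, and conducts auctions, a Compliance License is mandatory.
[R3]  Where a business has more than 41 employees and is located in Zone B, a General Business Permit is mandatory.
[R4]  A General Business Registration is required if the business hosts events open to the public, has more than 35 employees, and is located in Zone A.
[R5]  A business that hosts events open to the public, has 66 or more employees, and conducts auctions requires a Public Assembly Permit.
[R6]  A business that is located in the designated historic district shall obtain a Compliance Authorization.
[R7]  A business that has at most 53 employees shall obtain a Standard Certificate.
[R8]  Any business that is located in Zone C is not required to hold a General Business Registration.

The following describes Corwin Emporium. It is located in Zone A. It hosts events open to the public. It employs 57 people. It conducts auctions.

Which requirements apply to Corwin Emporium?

Compliance License, General Business Registration, Municipal Registration

[R1] is located in Zone A → Municipal Registration required.
[R2] is located in Zone A; conducts auctions → Compliance License required.
[R3] employees 57 > 41; is located in Zone A (not: is located in Zone B) → General Business Permit not required.
[R4] hosts events open to the public; employees 57 > 35; is located in Zone A → General Business Registration required.
[R5] hosts events open to the public; employees 57 < 66; conducts auctions → Public Assembly Permit not required.
[R6] is located in Zone A (not: is located in the designated historic district) → Compliance Authorization not required.
[R7] employees 57 > 53 → Standard Certificate not required.
[R8] is located in Zone A (not: is located in Zone C) → General Business Registration exemption does not apply.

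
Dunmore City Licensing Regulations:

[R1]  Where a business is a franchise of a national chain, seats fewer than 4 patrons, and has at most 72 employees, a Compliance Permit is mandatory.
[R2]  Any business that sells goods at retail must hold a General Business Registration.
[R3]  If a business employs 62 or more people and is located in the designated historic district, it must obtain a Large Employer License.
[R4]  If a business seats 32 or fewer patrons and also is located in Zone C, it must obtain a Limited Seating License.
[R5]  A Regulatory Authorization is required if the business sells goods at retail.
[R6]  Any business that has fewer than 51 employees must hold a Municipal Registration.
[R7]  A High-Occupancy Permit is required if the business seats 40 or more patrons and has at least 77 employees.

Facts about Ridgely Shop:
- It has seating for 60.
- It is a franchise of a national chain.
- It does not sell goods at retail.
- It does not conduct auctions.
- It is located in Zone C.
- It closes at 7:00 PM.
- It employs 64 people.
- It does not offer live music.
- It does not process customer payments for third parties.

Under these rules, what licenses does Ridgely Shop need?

None

[R1] is a franchise of a national chain; seating 60 ≥ 4; employees 64 ≤ 72 → Compliance Permit not required.
[R2] does not sell goods at retail → General Business Registration not required.
[R3] employees 64 ≥ 62; is located in Zone C (not: is located in the designated historic district) → Large Employer License not required.
[R4] seating 60 > 32; is located in Zone C → Limited Seating License not required.
[R5] does not sell goods at retail → Regulatory Authorization not required.
[R6] employees 64 ≥ 51 → Municipal Registration not required.
[R7] seating 60 ≥ 40; employees 64 < 77 → High-Occupancy Permit not required.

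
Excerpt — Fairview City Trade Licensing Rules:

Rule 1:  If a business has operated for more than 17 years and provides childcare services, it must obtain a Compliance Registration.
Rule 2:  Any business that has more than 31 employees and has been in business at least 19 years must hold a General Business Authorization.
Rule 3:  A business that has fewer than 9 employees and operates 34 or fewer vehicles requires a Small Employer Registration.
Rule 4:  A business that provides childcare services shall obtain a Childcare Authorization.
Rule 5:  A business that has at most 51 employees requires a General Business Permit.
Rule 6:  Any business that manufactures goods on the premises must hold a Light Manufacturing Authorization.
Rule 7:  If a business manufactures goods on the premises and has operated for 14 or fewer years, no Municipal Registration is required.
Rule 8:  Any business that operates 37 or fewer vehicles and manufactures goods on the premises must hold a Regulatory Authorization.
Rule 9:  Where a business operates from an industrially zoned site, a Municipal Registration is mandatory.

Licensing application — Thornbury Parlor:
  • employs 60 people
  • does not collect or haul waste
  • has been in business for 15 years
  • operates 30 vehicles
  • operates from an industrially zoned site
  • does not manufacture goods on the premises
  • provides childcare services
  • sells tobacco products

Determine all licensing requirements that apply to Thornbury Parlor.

Rule 1: years in business 15 ≤ 17; provides childcare services → Compliance Registration not required.
Rule 2: employees 60 > 31; years in business 15 < 19 → General Business Authorization not required.
Rule 3: employees 60 ≥ 9; vehicles 30 ≤ 34 → Small Employer Registration not required.
Rule 4: provides childcare services → Childcare Authorization required.
Rule 5: employees 60 > 51 → General Business Permit not required.
Rule 6: does not manufacture goods on the premises → Light Manufacturing Authorization not required.
Rule 7: does not manufacture goods on the premises; years in business 15 > 14 → Municipal Registration exemption does not apply.
Rule 8: vehicles 30 ≤ 37; does not manufacture goods on the premises → Regulatory Authorization not required.
Rule 9: operates from an industrially zoned site → Municipal Registration required.

Childcare Authorization, Municipal Registration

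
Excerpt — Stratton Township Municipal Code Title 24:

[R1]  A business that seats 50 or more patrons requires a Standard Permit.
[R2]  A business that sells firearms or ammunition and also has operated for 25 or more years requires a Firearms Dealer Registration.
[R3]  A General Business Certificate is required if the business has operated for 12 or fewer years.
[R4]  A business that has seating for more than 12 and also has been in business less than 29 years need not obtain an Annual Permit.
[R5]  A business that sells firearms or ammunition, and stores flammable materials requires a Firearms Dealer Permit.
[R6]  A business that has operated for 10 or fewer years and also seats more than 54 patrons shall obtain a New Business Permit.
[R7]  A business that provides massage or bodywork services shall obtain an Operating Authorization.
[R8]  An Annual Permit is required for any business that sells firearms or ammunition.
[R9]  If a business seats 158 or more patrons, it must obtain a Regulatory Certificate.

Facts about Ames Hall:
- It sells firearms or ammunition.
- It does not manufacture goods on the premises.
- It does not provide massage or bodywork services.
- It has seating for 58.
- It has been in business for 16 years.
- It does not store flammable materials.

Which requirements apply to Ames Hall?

Standard Permit

[R1] seating 58 ≥ 50 → Standard Permit required.
[R2] sells firearms or ammunition; years in business 16 < 25 → Firearms Dealer Registration not required.
[R3] years in business 16 > 12 → General Business Certificate not required.
[R4] seating 58 > 12; years in business 16 < 29 → exempt from Annual Permit.
[R5] sells firearms or ammunition; does not store flammable materials → Firearms Dealer Permit not required.
[R6] years in business 16 > 10; seating 58 > 54 → New Business Permit not required.
[R7] does not provide massage or bodywork services → Operating Authorization not required.
[R8] sells firearms or ammunition → Annual Permit required.
[R9] seating 58 < 158 → Regulatory Certificate not required.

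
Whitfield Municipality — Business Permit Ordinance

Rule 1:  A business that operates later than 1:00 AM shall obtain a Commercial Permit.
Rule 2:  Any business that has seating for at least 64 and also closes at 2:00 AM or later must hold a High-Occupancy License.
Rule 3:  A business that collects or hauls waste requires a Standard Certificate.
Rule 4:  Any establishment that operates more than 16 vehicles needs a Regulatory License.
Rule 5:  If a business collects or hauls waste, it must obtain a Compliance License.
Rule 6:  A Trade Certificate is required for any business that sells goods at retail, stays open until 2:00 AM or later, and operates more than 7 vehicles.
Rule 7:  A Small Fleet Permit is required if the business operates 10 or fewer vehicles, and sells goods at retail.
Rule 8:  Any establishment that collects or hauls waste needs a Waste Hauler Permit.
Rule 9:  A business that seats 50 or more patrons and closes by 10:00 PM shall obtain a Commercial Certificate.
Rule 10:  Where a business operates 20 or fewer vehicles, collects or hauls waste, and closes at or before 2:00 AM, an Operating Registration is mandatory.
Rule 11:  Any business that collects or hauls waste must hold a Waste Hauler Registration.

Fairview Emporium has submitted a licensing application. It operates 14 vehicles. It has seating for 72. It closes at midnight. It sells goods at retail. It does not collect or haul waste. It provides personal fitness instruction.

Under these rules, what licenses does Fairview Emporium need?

Rule 1: closes midnight, at/before 1:00 AM → Commercial Permit not required.
Rule 2: seating 72 ≥ 64; closes midnight, at/before 2:00 AM → High-Occupancy License not required.
Rule 3: does not collect or haul waste → Standard Certificate not required.
Rule 4: vehicles 14 ≤ 16 → Regulatory License not required.
Rule 5: does not collect or haul waste → Compliance License not required.
Rule 6: sells goods at retail; closes midnight, at/before 2:00 AM; vehicles 14 > 7 → Trade Certificate not required.
Rule 7: vehicles 14 > 10; sells goods at retail → Small Fleet Permit not required.
Rule 8: does not collect or haul waste → Waste Hauler Permit not required.
Rule 9: seating 72 ≥ 50; closes midnight, after 10:00 PM → Commercial Certificate not required.
Rule 10: vehicles 14 ≤ 20; does not collect or haul waste; closes midnight, at/before 2:00 AM → Operating Registration not required.
Rule 11: does not collect or haul waste → Waste Hauler Registration not required.

None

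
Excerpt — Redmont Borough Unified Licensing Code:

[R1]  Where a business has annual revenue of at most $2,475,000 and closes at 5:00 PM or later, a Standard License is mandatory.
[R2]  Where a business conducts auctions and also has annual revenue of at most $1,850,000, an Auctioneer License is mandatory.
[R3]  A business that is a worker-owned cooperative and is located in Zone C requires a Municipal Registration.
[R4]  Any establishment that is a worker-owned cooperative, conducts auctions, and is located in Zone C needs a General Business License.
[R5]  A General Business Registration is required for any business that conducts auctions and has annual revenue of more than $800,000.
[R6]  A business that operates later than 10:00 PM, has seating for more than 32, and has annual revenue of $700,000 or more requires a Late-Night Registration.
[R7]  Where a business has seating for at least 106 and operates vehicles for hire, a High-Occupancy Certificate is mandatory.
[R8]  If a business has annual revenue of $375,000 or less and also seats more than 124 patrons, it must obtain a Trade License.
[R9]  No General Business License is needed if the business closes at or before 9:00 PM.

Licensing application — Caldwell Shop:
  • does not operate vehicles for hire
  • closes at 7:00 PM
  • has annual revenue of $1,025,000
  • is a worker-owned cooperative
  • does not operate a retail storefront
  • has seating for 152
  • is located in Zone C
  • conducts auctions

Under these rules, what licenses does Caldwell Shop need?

Auctioneer License, General Business Registration, Municipal Registration, Standard License

[R1] revenue $1,025,000 ≤ $2,475,000; closes 7:00 PM, after 5:00 PM → Standard License required.
[R2] conducts auctions; revenue $1,025,000 ≤ $1,850,000 → Auctioneer License required.
[R3] is a worker-owned cooperative; is located in Zone C → Municipal Registration required.
[R4] is a worker-owned cooperative; conducts auctions; is located in Zone C → General Business License required.
[R5] conducts auctions; revenue $1,025,000 > $800,000 → General Business Registration required.
[R6] closes 7:00 PM, at/before 10:00 PM; seating 152 > 32; revenue $1,025,000 ≥ $700,000 → Late-Night Registration not required.
[R7] seating 152 ≥ 106; does not operate vehicles for hire → High-Occupancy Certificate not required.
[R8] revenue $1,025,000 > $375,000; seating 152 > 124 → Trade License not required.
[R9] closes 7:00 PM, at/before 9:00 PM → exempt from General Business License.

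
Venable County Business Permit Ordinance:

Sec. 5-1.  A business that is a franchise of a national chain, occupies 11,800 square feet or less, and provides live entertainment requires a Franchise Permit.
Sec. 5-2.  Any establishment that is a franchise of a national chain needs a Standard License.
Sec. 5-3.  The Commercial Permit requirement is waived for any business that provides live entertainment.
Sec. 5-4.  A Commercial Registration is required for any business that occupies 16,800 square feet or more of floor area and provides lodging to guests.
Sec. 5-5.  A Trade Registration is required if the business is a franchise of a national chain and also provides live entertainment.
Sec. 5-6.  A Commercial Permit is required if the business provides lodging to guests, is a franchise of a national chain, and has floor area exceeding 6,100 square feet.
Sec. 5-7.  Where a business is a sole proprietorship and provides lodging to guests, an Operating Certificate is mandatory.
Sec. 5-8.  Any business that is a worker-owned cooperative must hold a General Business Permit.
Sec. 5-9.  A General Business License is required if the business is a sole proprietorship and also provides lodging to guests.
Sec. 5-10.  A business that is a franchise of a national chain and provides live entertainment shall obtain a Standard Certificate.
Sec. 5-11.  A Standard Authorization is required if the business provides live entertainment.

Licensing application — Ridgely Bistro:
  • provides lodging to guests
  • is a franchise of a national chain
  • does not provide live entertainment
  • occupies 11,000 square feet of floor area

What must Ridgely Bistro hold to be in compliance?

Sec. 5-1. is a franchise of a national chain; floor area 11,000 square feet ≤ 11,800 square feet; does not provide live entertainment → Franchise Permit not required.
Sec. 5-2. is a franchise of a national chain → Standard License required.
Sec. 5-3. does not provide live entertainment → Commercial Permit exemption does not apply.
Sec. 5-4. floor area 11,000 square feet < 16,800 square feet; provides lodging to guests → Commercial Registration not required.
Sec. 5-5. is a franchise of a national chain; does not provide live entertainment → Trade Registration not required.
Sec. 5-6. provides lodging to guests; is a franchise of a national chain; floor area 11,000 square feet > 6,100 square feet → Commercial Permit required.
Sec. 5-7. is a franchise of a national chain (not: is a sole proprietorship); provides lodging to guests → Operating Certificate not required.
Sec. 5-8. is a franchise of a national chain (not: is a worker-owned cooperative) → General Business Permit not required.
Sec. 5-9. is a franchise of a national chain (not: is a sole proprietorship); provides lodging to guests → General Business License not required.
Sec. 5-10. is a franchise of a national chain; does not provide live entertainment → Standard Certificate not required.
Sec. 5-11. does not provide live entertainment → Standard Authorization not required.

Commercial Permit, Standard License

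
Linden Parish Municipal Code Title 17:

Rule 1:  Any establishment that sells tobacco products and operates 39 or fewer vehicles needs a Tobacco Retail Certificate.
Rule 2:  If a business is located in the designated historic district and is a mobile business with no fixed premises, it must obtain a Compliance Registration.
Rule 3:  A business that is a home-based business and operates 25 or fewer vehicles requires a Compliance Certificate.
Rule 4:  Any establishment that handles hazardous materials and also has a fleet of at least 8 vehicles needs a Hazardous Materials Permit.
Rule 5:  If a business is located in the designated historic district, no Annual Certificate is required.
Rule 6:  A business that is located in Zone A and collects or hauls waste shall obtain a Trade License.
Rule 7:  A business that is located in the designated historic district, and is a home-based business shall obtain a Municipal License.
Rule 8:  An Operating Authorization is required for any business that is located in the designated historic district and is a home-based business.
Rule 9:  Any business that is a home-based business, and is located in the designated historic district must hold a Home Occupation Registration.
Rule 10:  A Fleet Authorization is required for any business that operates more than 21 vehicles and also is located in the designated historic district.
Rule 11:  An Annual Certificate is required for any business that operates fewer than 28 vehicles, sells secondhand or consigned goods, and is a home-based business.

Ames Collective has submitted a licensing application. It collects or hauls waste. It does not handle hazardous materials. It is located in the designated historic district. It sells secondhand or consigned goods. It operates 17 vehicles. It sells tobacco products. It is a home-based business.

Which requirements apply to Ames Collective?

Compliance Certificate, Home Occupation Registration, Municipal License, Operating Authorization, Tobacco Retail Certificate

Rule 1: sells tobacco products; vehicles 17 ≤ 39 → Tobacco Retail Certificate required.
Rule 2: is located in the designated historic district; is a home-based business (not: is a mobile business with no fixed premises) → Compliance Registration not required.
Rule 3: is a home-based business; vehicles 17 ≤ 25 → Compliance Certificate required.
Rule 4: does not handle hazardous materials; vehicles 17 ≥ 8 → Hazardous Materials Permit not required.
Rule 5: is located in the designated historic district → exempt from Annual Certificate.
Rule 6: is located in the designated historic district (not: is located in Zone A); collects or hauls waste → Trade License not required.
Rule 7: is located in the designated historic district; is a home-based business → Municipal License required.
Rule 8: is located in the designated historic district; is a home-based business → Operating Authorization required.
Rule 9: is a home-based business; is located in the designated historic district → Home Occupation Registration required.
Rule 10: vehicles 17 ≤ 21; is located in the designated historic district → Fleet Authorization not required.
Rule 11: vehicles 17 < 28; sells secondhand or consigned goods; is a home-based business → Annual Certificate required.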